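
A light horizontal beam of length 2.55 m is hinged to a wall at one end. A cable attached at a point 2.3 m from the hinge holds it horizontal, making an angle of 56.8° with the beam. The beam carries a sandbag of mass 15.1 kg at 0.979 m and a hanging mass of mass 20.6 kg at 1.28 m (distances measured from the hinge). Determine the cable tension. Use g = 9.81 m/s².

Choose the hinge as the axis so the unknown hinge reaction has zero arm there.
Sandbag: 15.1 × 9.81 = 148.1 N down at 0.979 m → arm 0.979 m, τ = 148.1 × 0.979 = 145 N·m clockwise.
Hanging mass: 20.6 × 9.81 = 202.1 N down at 1.28 m → arm 1.28 m, τ = 202.1 × 1.28 = 258.7 N·m clockwise.
Total clockwise load moment = 403.7 N·m.
The cable tension T acts at 2.3 m; only its component perpendicular to the beam, T sinθ, produces torque. sin 56.8° = 0.8368.
Balancing moments: T × 2.3 × 0.8368 = 403.7, giving T = 403.7 / 1.925 = 210 N.

T ≈ 210 N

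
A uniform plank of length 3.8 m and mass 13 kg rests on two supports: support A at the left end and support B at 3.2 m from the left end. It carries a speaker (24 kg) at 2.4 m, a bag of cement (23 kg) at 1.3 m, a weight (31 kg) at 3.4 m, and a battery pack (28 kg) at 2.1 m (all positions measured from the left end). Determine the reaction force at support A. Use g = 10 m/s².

Take moments about support B.
Beam weight: 13 × 10 = 130 N down at 1.9 m → arm 1.3 m, τ = 130 × 1.3 = 169 N·m counterclockwise.
Speaker: 24 × 10 = 240 N down at 2.4 m → arm 0.8 m, τ = 240 × 0.8 = 192 N·m counterclockwise.
Bag of cement: 23 × 10 = 230 N down at 1.3 m → arm 1.9 m, τ = 230 × 1.9 = 437 N·m counterclockwise.
Weight: 31 × 10 = 310 N down at 3.4 m → arm 0.2 m, τ = 310 × 0.2 = 62 N·m clockwise.
Battery pack: 28 × 10 = 280 N down at 2.1 m → arm 1.1 m, τ = 280 × 1.1 = 308 N·m counterclockwise.
Net load moment about support B = 1044 N·m counterclockwise.
Reaction R at support A is upward at 0 m, arm 3.2 m → moment R × 3.2 clockwise.
Balancing moments: R × 3.2 = 1044, giving R = 326 N.

R_A ≈ 326 N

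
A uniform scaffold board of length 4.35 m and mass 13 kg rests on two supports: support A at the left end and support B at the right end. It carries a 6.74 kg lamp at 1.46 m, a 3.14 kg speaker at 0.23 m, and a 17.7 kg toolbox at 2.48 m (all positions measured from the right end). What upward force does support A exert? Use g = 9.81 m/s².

R_A ≈ 187 N

Take moments about support B.
Beam weight: 13 × 9.81 = 127.5 N down at 2.175 m → arm 2.175 m, τ = 127.5 × 2.175 = 277.3 N·m counterclockwise.
Lamp: 6.74 × 9.81 = 66.12 N down at 1.46 m → arm 1.46 m, τ = 66.12 × 1.46 = 96.54 N·m counterclockwise.
Speaker: 3.14 × 9.81 = 30.8 N down at 0.23 m → arm 0.23 m, τ = 30.8 × 0.23 = 7.084 N·m counterclockwise.
Toolbox: 17.7 × 9.81 = 173.6 N down at 2.48 m → arm 2.48 m, τ = 173.6 × 2.48 = 430.5 N·m counterclockwise.
Net load moment about support B = 811.4 N·m counterclockwise.
Reaction R at support A is upward at 4.35 m, arm 4.35 m → moment R × 4.35 clockwise.
For rotational equilibrium, R × 4.35 = 811.4, so R = 187 N.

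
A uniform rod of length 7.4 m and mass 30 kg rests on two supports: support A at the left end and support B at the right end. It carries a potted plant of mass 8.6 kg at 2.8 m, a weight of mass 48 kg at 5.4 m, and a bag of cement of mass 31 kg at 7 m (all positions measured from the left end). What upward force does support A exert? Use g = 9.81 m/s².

About support B:
Beam weight: 30 × 9.81 = 294.3 N down at 3.7 m → arm 3.7 m, τ = 294.3 × 3.7 = 1089 N·m counterclockwise.
Potted plant: 8.6 × 9.81 = 84.37 N down at 2.8 m → arm 4.6 m, τ = 84.37 × 4.6 = 388.1 N·m counterclockwise.
Weight: 48 × 9.81 = 470.9 N down at 5.4 m → arm 2 m, τ = 470.9 × 2 = 941.8 N·m counterclockwise.
Bag of cement: 31 × 9.81 = 304.1 N down at 7 m → arm 0.4 m, τ = 304.1 × 0.4 = 121.6 N·m counterclockwise.
Net load moment about support B = 2540 N·m counterclockwise.
Reaction R at support A is upward at 0 m, arm 7.4 m → moment R × 7.4 clockwise.
Στ = 0 ⇒ R × 7.4 = 2540 ⇒ R = 343 N.

R_A ≈ 343 N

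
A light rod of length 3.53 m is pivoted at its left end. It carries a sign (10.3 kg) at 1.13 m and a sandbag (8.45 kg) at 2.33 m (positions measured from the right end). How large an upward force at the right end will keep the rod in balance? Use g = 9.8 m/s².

F ≈ 96.8 N

Choose the left end as the axis so the unknown pivot reaction has zero arm there.
Sign: 10.3 × 9.8 = 100.9 N down at 1.13 m → arm 2.4 m, τ = 100.9 × 2.4 = 242.2 N·m clockwise.
Sandbag: 8.45 × 9.8 = 82.81 N down at 2.33 m → arm 1.2 m, τ = 82.81 × 1.2 = 99.37 N·m clockwise.
Net moment of the loads = 341.6 N·m clockwise.
The upward force F acts at the right end, arm 3.53 m, giving F × 3.53 counterclockwise.
Setting net torque to zero: F × 3.53 = 341.6 → F = 341.6 / 3.53 = 96.8 N.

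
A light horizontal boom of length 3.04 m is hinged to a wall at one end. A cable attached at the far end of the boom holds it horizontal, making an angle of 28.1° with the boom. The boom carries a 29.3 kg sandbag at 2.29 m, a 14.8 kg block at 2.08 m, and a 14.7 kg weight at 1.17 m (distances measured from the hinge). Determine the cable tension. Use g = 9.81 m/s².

Take moments about the hinge.
Sandbag: 29.3 × 9.81 = 287.4 N down at 2.29 m → arm 2.29 m, τ = 287.4 × 2.29 = 658.1 N·m clockwise.
Block: 14.8 × 9.81 = 145.2 N down at 2.08 m → arm 2.08 m, τ = 145.2 × 2.08 = 302 N·m clockwise.
Weight: 14.7 × 9.81 = 144.2 N down at 1.17 m → arm 1.17 m, τ = 144.2 × 1.17 = 168.7 N·m clockwise.
Total clockwise load moment = 1129 N·m.
The cable tension T acts at 3.04 m; only its component perpendicular to the boom, T sinθ, produces torque. sin 28.1° = 0.471.
Setting net torque to zero: T × 3.04 × 0.471 = 1129 → T = 1129 / 1.432 = 788 N.

T ≈ 788 N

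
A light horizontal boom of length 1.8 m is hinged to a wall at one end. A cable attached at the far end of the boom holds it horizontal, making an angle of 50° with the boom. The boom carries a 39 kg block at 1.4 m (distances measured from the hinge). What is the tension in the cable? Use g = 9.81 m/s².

T ≈ 388 N

Choose the hinge as the axis so the unknown hinge reaction has zero arm there.
Block: 39 × 9.81 = 382.6 N down at 1.4 m → arm 1.4 m, τ = 382.6 × 1.4 = 535.6 N·m clockwise.
Total clockwise load moment = 535.6 N·m.
The cable tension T acts at 1.8 m; only its component perpendicular to the boom, T sinθ, produces torque. sin 50° = 0.766.
Στ = 0 ⇒ T × 1.8 × 0.766 = 535.6 ⇒ T = 535.6 / 1.379 = 388 N.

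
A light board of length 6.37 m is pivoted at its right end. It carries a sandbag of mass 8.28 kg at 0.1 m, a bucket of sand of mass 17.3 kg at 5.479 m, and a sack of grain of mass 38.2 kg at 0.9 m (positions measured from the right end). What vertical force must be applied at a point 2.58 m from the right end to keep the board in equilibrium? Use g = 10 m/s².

Sum moments about the right end (the unknown pivot reaction has zero arm there).
Sandbag: 8.28 × 10 = 82.8 N down at 0.1 m → arm 0.1 m, τ = 82.8 × 0.1 = 8.28 N·m counterclockwise.
Bucket of sand: 17.3 × 10 = 173 N down at 5.479 m → arm 5.479 m, τ = 173 × 5.479 = 947.9 N·m counterclockwise.
Sack of grain: 38.2 × 10 = 382 N down at 0.9 m → arm 0.9 m, τ = 382 × 0.9 = 343.8 N·m counterclockwise.
Net moment of the loads = 1300 N·m counterclockwise.
The upward force F acts at a point 2.58 m from the right end, arm 2.58 m, giving F × 2.58 clockwise.
Balancing moments: F × 2.58 = 1300, giving F = 1300 / 2.58 = 504 N.

F ≈ 504 N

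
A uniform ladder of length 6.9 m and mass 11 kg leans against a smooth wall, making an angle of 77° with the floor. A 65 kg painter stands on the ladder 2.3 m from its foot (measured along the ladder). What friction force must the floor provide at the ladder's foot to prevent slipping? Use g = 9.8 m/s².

f ≈ 61.5 N

Choose the foot of the ladder as the axis so the floor normal and friction both act there and drop out.
Ladder weight 11×9.8 = 107.8 N acts at 3.45 m along the ladder; its horizontal arm is 3.45·cos77° = 0.7761 m → τ = 83.66 N·m clockwise.
Painter: 65×9.8 = 637 N at 2.3 m → arm 0.5174 m → τ = 329.6 N·m clockwise.
Wall normal N acts horizontally at the top; its moment arm is the height L sinθ = 6.9·sin77° = 6.723 m, counterclockwise.
Balancing moments: N × 6.723 = 413.3, giving N = 61.5 N.
ΣFx = 0: friction at the foot balances the wall's push, so f = N_wall = 61.5 N.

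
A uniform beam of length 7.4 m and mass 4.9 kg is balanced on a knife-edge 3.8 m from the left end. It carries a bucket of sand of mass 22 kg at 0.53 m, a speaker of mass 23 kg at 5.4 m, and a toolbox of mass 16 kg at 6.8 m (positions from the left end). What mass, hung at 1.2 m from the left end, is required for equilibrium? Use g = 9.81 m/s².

Taking torques about the knife-edge (at 3.8 m from the left end):
Beam weight: 4.9 × 9.81 = 48.07 N down at 3.7 m → arm 0.1 m, τ = 48.07 × 0.1 = 4.807 N·m counterclockwise.
Bucket of sand: 22 × 9.81 = 215.8 N down at 0.53 m → arm 3.27 m, τ = 215.8 × 3.27 = 705.7 N·m counterclockwise.
Speaker: 23 × 9.81 = 225.6 N down at 5.4 m → arm 1.6 m, τ = 225.6 × 1.6 = 361 N·m clockwise.
Toolbox: 16 × 9.81 = 157 N down at 6.8 m → arm 3 m, τ = 157 × 3 = 471 N·m clockwise.
Net moment of known loads = 121.5 N·m clockwise.
An unknown mass m at 1.2 m has arm 2.6 m; its moment is m·g·2.6 counterclockwise.
Στ = 0 ⇒ m × 9.81 × 2.6 = 121.5 ⇒ m = 121.5 / (9.81 × 2.6) = 4.76 kg.

m ≈ 4.76 kg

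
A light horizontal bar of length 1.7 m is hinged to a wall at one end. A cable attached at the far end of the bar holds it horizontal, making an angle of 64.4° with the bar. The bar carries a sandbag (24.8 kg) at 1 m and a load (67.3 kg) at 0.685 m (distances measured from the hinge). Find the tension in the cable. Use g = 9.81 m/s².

Take moments about the hinge.
Sandbag: 24.8 × 9.81 = 243.3 N down at 1 m → arm 1 m, τ = 243.3 × 1 = 243.3 N·m clockwise.
Load: 67.3 × 9.81 = 660.2 N down at 0.685 m → arm 0.685 m, τ = 660.2 × 0.685 = 452.2 N·m clockwise.
Total clockwise load moment = 695.5 N·m.
The cable tension T acts at 1.7 m; only its component perpendicular to the bar, T sinθ, produces torque. sin 64.4° = 0.9018.
For rotational equilibrium, T × 1.7 × 0.9018 = 695.5, so T = 695.5 / 1.533 = 454 N.

T ≈ 454 N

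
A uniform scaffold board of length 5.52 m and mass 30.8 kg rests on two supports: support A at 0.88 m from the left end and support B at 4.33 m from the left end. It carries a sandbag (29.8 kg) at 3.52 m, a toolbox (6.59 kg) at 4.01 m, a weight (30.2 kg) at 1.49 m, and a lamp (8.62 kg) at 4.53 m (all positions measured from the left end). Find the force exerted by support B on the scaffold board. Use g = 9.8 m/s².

Taking torques about support A:
Beam weight: 30.8 × 9.8 = 301.8 N down at 2.76 m → arm 1.88 m, τ = 301.8 × 1.88 = 567.4 N·m clockwise.
Sandbag: 29.8 × 9.8 = 292 N down at 3.52 m → arm 2.64 m, τ = 292 × 2.64 = 770.9 N·m clockwise.
Toolbox: 6.59 × 9.8 = 64.58 N down at 4.01 m → arm 3.13 m, τ = 64.58 × 3.13 = 202.1 N·m clockwise.
Weight: 30.2 × 9.8 = 296 N down at 1.49 m → arm 0.61 m, τ = 296 × 0.61 = 180.6 N·m clockwise.
Lamp: 8.62 × 9.8 = 84.48 N down at 4.53 m → arm 3.65 m, τ = 84.48 × 3.65 = 308.4 N·m clockwise.
Net load moment about support A = 2029 N·m clockwise.
Reaction R at support B is upward at 4.33 m, arm 3.45 m → moment R × 3.45 counterclockwise.
For rotational equilibrium, R × 3.45 = 2029, so R = 588 N.

R_B ≈ 588 N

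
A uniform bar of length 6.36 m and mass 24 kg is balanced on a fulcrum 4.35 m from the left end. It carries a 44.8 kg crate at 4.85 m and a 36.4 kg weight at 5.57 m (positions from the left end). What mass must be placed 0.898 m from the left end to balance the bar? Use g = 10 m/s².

m ≈ 11.2 kg

About the fulcrum (at 4.35 m from the left end):
Beam weight: 24 × 10 = 240 N down at 3.18 m → arm 1.17 m, τ = 240 × 1.17 = 280.8 N·m counterclockwise.
Crate: 44.8 × 10 = 448 N down at 4.85 m → arm 0.5 m, τ = 448 × 0.5 = 224 N·m clockwise.
Weight: 36.4 × 10 = 364 N down at 5.57 m → arm 1.22 m, τ = 364 × 1.22 = 444.1 N·m clockwise.
Net moment of known loads = 387.3 N·m clockwise.
An unknown mass m at 0.898 m has arm 3.452 m; its moment is m·g·3.452 counterclockwise.
For rotational equilibrium, m × 10 × 3.452 = 387.3, so m = 387.3 / (10 × 3.452) = 11.2 kg.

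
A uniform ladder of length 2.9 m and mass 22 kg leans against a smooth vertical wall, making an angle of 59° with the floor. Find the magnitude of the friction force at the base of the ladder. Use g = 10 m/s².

Choose the foot of the ladder as the axis so the floor normal and friction both act there and drop out.
Ladder weight 22×10 = 220 N acts at 1.45 m along the ladder; its horizontal arm is 1.45·cos59° = 0.7468 m → τ = 164.3 N·m clockwise.
Wall normal N acts horizontally at the top; its moment arm is the height L sinθ = 2.9·sin59° = 2.486 m, counterclockwise.
Στ = 0 ⇒ N × 2.486 = 164.3 ⇒ N = 66.1 N.
ΣFx = 0: friction at the foot balances the wall's push, so f = N_wall = 66.1 N.

f ≈ 66.1 N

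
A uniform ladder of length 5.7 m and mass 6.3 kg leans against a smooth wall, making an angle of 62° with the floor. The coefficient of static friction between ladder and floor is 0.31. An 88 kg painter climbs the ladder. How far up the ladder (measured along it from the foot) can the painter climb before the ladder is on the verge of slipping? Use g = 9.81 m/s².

d ≈ 3.36 m

Taking torques about the foot of the ladder:
Ladder weight 6.3×9.81 = 61.8 N acts at 2.85 m along the ladder; its horizontal arm is 2.85·cos62° = 1.338 m → τ = 82.69 N·m clockwise.
Painter weight 88×9.81 = 863.3 N at distance d → arm d·cos62° → τ = 863.3·d·0.4695 clockwise.
Wall normal N at the top has arm L sinθ = 5.033 m counterclockwise, so Στ = 0 gives N·5.033 = 82.69 + 405.3·d.
ΣFy = 0 ⇒ N_floor = 925.1 N, so the maximum friction is μ_s·N_floor = 0.31×925.1 = 286.8 N. ΣFx = 0 ⇒ N_wall = f, so at the slipping point N = 286.8 N.
Substituting: 286.8×5.033 = 82.69 + 405.3·d ⇒ d = (1443 − 82.69) / 405.3 = 3.36 m.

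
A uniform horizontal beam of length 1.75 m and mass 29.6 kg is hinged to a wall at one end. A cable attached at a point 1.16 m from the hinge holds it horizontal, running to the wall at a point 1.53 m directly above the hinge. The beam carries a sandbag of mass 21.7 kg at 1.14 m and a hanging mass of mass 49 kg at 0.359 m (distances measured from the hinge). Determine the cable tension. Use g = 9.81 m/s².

T ≈ 724 N

Take moments about the hinge.
Beam weight: 29.6 × 9.81 = 290.4 N down at 0.875 m → arm 0.875 m, τ = 290.4 × 0.875 = 254.1 N·m clockwise.
Sandbag: 21.7 × 9.81 = 212.9 N down at 1.14 m → arm 1.14 m, τ = 212.9 × 1.14 = 242.7 N·m clockwise.
Hanging mass: 49 × 9.81 = 480.7 N down at 0.359 m → arm 0.359 m, τ = 480.7 × 0.359 = 172.6 N·m clockwise.
Total clockwise load moment = 669.4 N·m.
The cable tension T acts at 1.16 m; only its component perpendicular to the beam, T sinθ, produces torque. sinθ = h/√(h²+d²) = 1.53/√(1.53²+1.16²) = 0.7969.
Στ = 0 ⇒ T × 1.16 × 0.7969 = 669.4 ⇒ T = 669.4 / 0.9244 = 724 N.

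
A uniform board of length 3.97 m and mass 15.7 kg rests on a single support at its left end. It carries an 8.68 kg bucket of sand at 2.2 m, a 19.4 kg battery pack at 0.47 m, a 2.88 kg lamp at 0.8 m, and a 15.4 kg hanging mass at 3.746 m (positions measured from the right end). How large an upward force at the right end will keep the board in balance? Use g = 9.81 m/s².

F ≈ 314 N

Take moments about the left end.
Beam weight: 15.7 × 9.81 = 154 N down at 1.985 m → arm 1.985 m, τ = 154 × 1.985 = 305.7 N·m clockwise.
Bucket of sand: 8.68 × 9.81 = 85.15 N down at 2.2 m → arm 1.77 m, τ = 85.15 × 1.77 = 150.7 N·m clockwise.
Battery pack: 19.4 × 9.81 = 190.3 N down at 0.47 m → arm 3.5 m, τ = 190.3 × 3.5 = 666.1 N·m clockwise.
Lamp: 2.88 × 9.81 = 28.25 N down at 0.8 m → arm 3.17 m, τ = 28.25 × 3.17 = 89.55 N·m clockwise.
Hanging mass: 15.4 × 9.81 = 151.1 N down at 3.746 m → arm 0.224 m, τ = 151.1 × 0.224 = 33.85 N·m clockwise.
Net moment of the loads = 1246 N·m clockwise.
The upward force F acts at the right end, arm 3.97 m, giving F × 3.97 counterclockwise.
Στ = 0 ⇒ F × 3.97 = 1246 ⇒ F = 1246 / 3.97 = 314 N.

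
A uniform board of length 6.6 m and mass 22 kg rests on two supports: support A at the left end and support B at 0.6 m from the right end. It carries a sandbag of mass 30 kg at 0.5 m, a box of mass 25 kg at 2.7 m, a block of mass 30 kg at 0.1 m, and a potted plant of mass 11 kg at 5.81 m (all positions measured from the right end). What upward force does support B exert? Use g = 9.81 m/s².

R_B ≈ 910 N

Sum moments about support A (its reaction then has zero moment arm).
Beam weight: 22 × 9.81 = 215.8 N down at 3.3 m → arm 3.3 m, τ = 215.8 × 3.3 = 712.1 N·m clockwise.
Sandbag: 30 × 9.81 = 294.3 N down at 0.5 m → arm 6.1 m, τ = 294.3 × 6.1 = 1795 N·m clockwise.
Box: 25 × 9.81 = 245.2 N down at 2.7 m → arm 3.9 m, τ = 245.2 × 3.9 = 956.3 N·m clockwise.
Block: 30 × 9.81 = 294.3 N down at 0.1 m → arm 6.5 m, τ = 294.3 × 6.5 = 1913 N·m clockwise.
Potted plant: 11 × 9.81 = 107.9 N down at 5.81 m → arm 0.79 m, τ = 107.9 × 0.79 = 85.24 N·m clockwise.
Net load moment about support A = 5462 N·m clockwise.
Reaction R at support B is upward at 0.6 m, arm 6 m → moment R × 6 counterclockwise.
Στ = 0 ⇒ R × 6 = 5462 ⇒ R = 910 N.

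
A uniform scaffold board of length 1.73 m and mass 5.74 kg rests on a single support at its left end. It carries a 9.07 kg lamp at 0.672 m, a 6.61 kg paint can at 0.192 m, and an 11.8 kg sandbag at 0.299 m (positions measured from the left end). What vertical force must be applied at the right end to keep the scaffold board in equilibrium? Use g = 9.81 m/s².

F ≈ 89.9 N

Taking torques about the left end:
Beam weight: 5.74 × 9.81 = 56.31 N down at 0.865 m → arm 0.865 m, τ = 56.31 × 0.865 = 48.71 N·m clockwise.
Lamp: 9.07 × 9.81 = 88.98 N down at 0.672 m → arm 0.672 m, τ = 88.98 × 0.672 = 59.79 N·m clockwise.
Paint can: 6.61 × 9.81 = 64.84 N down at 0.192 m → arm 0.192 m, τ = 64.84 × 0.192 = 12.45 N·m clockwise.
Sandbag: 11.8 × 9.81 = 115.8 N down at 0.299 m → arm 0.299 m, τ = 115.8 × 0.299 = 34.62 N·m clockwise.
Net moment of the loads = 155.6 N·m clockwise.
The upward force F acts at the right end, arm 1.73 m, giving F × 1.73 counterclockwise.
Balancing moments: F × 1.73 = 155.6, giving F = 155.6 / 1.73 = 89.9 N.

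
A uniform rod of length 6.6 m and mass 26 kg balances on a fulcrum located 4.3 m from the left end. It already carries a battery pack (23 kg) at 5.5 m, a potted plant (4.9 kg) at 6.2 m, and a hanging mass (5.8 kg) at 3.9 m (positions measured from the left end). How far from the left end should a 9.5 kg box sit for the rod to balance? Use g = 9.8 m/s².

Sum moments about the fulcrum (at 4.3 m from the left end) (the support reaction has zero arm there).
Beam weight: 26 × 9.8 = 254.8 N down at 3.3 m → arm 1 m, τ = 254.8 × 1 = 254.8 N·m counterclockwise.
Battery pack: 23 × 9.8 = 225.4 N down at 5.5 m → arm 1.2 m, τ = 225.4 × 1.2 = 270.5 N·m clockwise.
Potted plant: 4.9 × 9.8 = 48.02 N down at 6.2 m → arm 1.9 m, τ = 48.02 × 1.9 = 91.24 N·m clockwise.
Hanging mass: 5.8 × 9.8 = 56.84 N down at 3.9 m → arm 0.4 m, τ = 56.84 × 0.4 = 22.74 N·m counterclockwise.
Net moment of existing loads = 84.2 N·m clockwise.
The box weighs 9.5 × 9.8 = 93.1 N and must supply an equal counterclockwise moment, so its lever arm about the fulcrum is 84.2 / 93.1 = 0.904 m.
That puts it at 4.3 − 0.904 = 3.4 m from the left end.

x ≈ 3.4 m from the left end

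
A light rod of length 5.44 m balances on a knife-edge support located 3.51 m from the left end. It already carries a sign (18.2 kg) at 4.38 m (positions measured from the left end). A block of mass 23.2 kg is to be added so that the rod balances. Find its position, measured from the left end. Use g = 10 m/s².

Sum moments about the knife-edge support (at 3.51 m from the left end) (the support reaction has zero arm there).
Sign: 18.2 × 10 = 182 N down at 4.38 m → arm 0.87 m, τ = 182 × 0.87 = 158.3 N·m clockwise.
Net moment of existing loads = 158.3 N·m clockwise.
The block weighs 23.2 × 10 = 232 N and must supply an equal counterclockwise moment, so its lever arm about the knife-edge support is 158.3 / 232 = 0.682 m.
That puts it at 3.51 − 0.682 = 2.83 m from the left end.

x ≈ 2.83 m from the left end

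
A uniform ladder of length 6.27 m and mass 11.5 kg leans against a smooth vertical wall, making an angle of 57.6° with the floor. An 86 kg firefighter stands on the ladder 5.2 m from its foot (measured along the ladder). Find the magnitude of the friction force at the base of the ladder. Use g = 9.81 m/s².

Choose the foot of the ladder as the axis so the floor normal and friction both act there and drop out.
Ladder weight 11.5×9.81 = 112.8 N acts at 3.135 m along the ladder; its horizontal arm is 3.135·cos57.6° = 1.68 m → τ = 189.5 N·m clockwise.
Firefighter: 86×9.81 = 843.7 N at 5.2 m → arm 2.786 m → τ = 2351 N·m clockwise.
Wall normal N acts horizontally at the top; its moment arm is the height L sinθ = 6.27·sin57.6° = 5.294 m, counterclockwise.
Στ = 0 ⇒ N × 5.294 = 2540 ⇒ N = 480 N.
ΣFx = 0: friction at the foot balances the wall's push, so f = N_wall = 480 N.

f ≈ 480 N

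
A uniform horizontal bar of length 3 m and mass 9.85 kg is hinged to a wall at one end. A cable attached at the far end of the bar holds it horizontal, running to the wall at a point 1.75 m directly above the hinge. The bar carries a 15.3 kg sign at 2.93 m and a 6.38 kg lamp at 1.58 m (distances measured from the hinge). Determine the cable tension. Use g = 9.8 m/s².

T ≈ 452 N

Taking torques about the hinge:
Beam weight: 9.85 × 9.8 = 96.53 N down at 1.5 m → arm 1.5 m, τ = 96.53 × 1.5 = 144.8 N·m clockwise.
Sign: 15.3 × 9.8 = 149.9 N down at 2.93 m → arm 2.93 m, τ = 149.9 × 2.93 = 439.2 N·m clockwise.
Lamp: 6.38 × 9.8 = 62.52 N down at 1.58 m → arm 1.58 m, τ = 62.52 × 1.58 = 98.78 N·m clockwise.
Total clockwise load moment = 682.8 N·m.
The cable tension T acts at 3 m; only its component perpendicular to the bar, T sinθ, produces torque. sinθ = h/√(h²+d²) = 1.75/√(1.75²+3²) = 0.5039.
Στ = 0 ⇒ T × 3 × 0.5039 = 682.8 ⇒ T = 682.8 / 1.512 = 452 N.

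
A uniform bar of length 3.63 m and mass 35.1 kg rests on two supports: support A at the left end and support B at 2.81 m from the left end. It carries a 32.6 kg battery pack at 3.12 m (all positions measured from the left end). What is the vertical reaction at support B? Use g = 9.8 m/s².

About support A:
Beam weight: 35.1 × 9.8 = 344 N down at 1.815 m → arm 1.815 m, τ = 344 × 1.815 = 624.4 N·m clockwise.
Battery pack: 32.6 × 9.8 = 319.5 N down at 3.12 m → arm 3.12 m, τ = 319.5 × 3.12 = 996.8 N·m clockwise.
Net load moment about support A = 1621 N·m clockwise.
Reaction R at support B is upward at 2.81 m, arm 2.81 m → moment R × 2.81 counterclockwise.
Balancing moments: R × 2.81 = 1621, giving R = 577 N.

R_B ≈ 577 N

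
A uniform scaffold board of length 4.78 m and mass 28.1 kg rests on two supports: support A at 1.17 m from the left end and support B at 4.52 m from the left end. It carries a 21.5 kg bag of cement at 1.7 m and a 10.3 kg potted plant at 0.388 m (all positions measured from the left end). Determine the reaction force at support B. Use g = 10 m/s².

About support A:
Beam weight: 28.1 × 10 = 281 N down at 2.39 m → arm 1.22 m, τ = 281 × 1.22 = 342.8 N·m clockwise.
Bag of cement: 21.5 × 10 = 215 N down at 1.7 m → arm 0.53 m, τ = 215 × 0.53 = 114 N·m clockwise.
Potted plant: 10.3 × 10 = 103 N down at 0.388 m → arm 0.782 m, τ = 103 × 0.782 = 80.55 N·m counterclockwise.
Net load moment about support A = 376.2 N·m clockwise.
Reaction R at support B is upward at 4.52 m, arm 3.35 m → moment R × 3.35 counterclockwise.
Setting net torque to zero: R × 3.35 = 376.2 → R = 112 N.

R_B ≈ 112 N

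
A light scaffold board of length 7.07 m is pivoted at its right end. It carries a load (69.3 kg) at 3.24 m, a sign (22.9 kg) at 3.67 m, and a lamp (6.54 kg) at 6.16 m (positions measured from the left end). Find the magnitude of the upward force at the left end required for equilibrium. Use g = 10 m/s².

Sum moments about the right end (the unknown pivot reaction has zero arm there).
Load: 69.3 × 10 = 693 N down at 3.24 m → arm 3.83 m, τ = 693 × 3.83 = 2654 N·m counterclockwise.
Sign: 22.9 × 10 = 229 N down at 3.67 m → arm 3.4 m, τ = 229 × 3.4 = 778.6 N·m counterclockwise.
Lamp: 6.54 × 10 = 65.4 N down at 6.16 m → arm 0.91 m, τ = 65.4 × 0.91 = 59.51 N·m counterclockwise.
Net moment of the loads = 3492 N·m counterclockwise.
The upward force F acts at the left end, arm 7.07 m, giving F × 7.07 clockwise.
Balancing moments: F × 7.07 = 3492, giving F = 3492 / 7.07 = 494 N.

F ≈ 494 N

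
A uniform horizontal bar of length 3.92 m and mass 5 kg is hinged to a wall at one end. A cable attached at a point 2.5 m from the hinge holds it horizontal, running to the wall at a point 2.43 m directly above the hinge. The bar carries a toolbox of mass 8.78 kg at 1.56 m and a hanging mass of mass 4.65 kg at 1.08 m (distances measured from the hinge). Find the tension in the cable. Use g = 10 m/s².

Sum moments about the hinge (the unknown hinge reaction has zero arm there).
Beam weight: 5 × 10 = 50 N down at 1.96 m → arm 1.96 m, τ = 50 × 1.96 = 98 N·m clockwise.
Toolbox: 8.78 × 10 = 87.8 N down at 1.56 m → arm 1.56 m, τ = 87.8 × 1.56 = 137 N·m clockwise.
Hanging mass: 4.65 × 10 = 46.5 N down at 1.08 m → arm 1.08 m, τ = 46.5 × 1.08 = 50.22 N·m clockwise.
Total clockwise load moment = 285.2 N·m.
The cable tension T acts at 2.5 m; only its component perpendicular to the bar, T sinθ, produces torque. sinθ = h/√(h²+d²) = 2.43/√(2.43²+2.5²) = 0.697.
Balancing moments: T × 2.5 × 0.697 = 285.2, giving T = 285.2 / 1.742 = 164 N.

T ≈ 164 N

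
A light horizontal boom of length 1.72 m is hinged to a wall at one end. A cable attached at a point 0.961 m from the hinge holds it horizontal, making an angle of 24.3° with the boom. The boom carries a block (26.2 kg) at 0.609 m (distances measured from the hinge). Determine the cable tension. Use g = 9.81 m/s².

Sum moments about the hinge (the unknown hinge reaction has zero arm there).
Block: 26.2 × 9.81 = 257 N down at 0.609 m → arm 0.609 m, τ = 257 × 0.609 = 156.5 N·m clockwise.
Total clockwise load moment = 156.5 N·m.
The cable tension T acts at 0.961 m; only its component perpendicular to the boom, T sinθ, produces torque. sin 24.3° = 0.4115.
Στ = 0 ⇒ T × 0.961 × 0.4115 = 156.5 ⇒ T = 156.5 / 0.3955 = 396 N.

T ≈ 396 N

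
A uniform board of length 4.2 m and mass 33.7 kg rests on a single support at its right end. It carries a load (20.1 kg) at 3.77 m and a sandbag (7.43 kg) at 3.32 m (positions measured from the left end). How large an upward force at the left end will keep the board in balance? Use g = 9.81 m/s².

Sum moments about the right end (the unknown pivot reaction has zero arm there).
Beam weight: 33.7 × 9.81 = 330.6 N down at 2.1 m → arm 2.1 m, τ = 330.6 × 2.1 = 694.3 N·m counterclockwise.
Load: 20.1 × 9.81 = 197.2 N down at 3.77 m → arm 0.43 m, τ = 197.2 × 0.43 = 84.8 N·m counterclockwise.
Sandbag: 7.43 × 9.81 = 72.89 N down at 3.32 m → arm 0.88 m, τ = 72.89 × 0.88 = 64.14 N·m counterclockwise.
Net moment of the loads = 843.2 N·m counterclockwise.
The upward force F acts at the left end, arm 4.2 m, giving F × 4.2 clockwise.
Setting net torque to zero: F × 4.2 = 843.2 → F = 843.2 / 4.2 = 201 N.

F ≈ 201 N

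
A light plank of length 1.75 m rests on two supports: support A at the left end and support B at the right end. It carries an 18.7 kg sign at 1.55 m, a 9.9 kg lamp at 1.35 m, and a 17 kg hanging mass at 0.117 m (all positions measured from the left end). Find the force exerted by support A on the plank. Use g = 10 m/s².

Take moments about support B.
Sign: 18.7 × 10 = 187 N down at 1.55 m → arm 0.2 m, τ = 187 × 0.2 = 37.4 N·m counterclockwise.
Lamp: 9.9 × 10 = 99 N down at 1.35 m → arm 0.4 m, τ = 99 × 0.4 = 39.6 N·m counterclockwise.
Hanging mass: 17 × 10 = 170 N down at 0.117 m → arm 1.633 m, τ = 170 × 1.633 = 277.6 N·m counterclockwise.
Net load moment about support B = 354.6 N·m counterclockwise.
Reaction R at support A is upward at 0 m, arm 1.75 m → moment R × 1.75 clockwise.
For rotational equilibrium, R × 1.75 = 354.6, so R = 203 N.

R_A ≈ 203 N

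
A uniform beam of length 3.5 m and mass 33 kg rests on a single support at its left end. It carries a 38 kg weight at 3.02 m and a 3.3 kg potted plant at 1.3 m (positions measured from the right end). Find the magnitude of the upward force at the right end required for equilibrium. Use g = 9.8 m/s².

F ≈ 233 N

Taking torques about the left end:
Beam weight: 33 × 9.8 = 323.4 N down at 1.75 m → arm 1.75 m, τ = 323.4 × 1.75 = 565.9 N·m clockwise.
Weight: 38 × 9.8 = 372.4 N down at 3.02 m → arm 0.48 m, τ = 372.4 × 0.48 = 178.8 N·m clockwise.
Potted plant: 3.3 × 9.8 = 32.34 N down at 1.3 m → arm 2.2 m, τ = 32.34 × 2.2 = 71.15 N·m clockwise.
Net moment of the loads = 815.9 N·m clockwise.
The upward force F acts at the right end, arm 3.5 m, giving F × 3.5 counterclockwise.
For rotational equilibrium, F × 3.5 = 815.9, so F = 815.9 / 3.5 = 233 N.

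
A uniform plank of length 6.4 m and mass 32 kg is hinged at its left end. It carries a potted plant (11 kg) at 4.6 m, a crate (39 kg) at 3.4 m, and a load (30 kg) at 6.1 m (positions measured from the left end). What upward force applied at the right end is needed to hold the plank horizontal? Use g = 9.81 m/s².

F ≈ 718 N

Take moments about the left end.
Beam weight: 32 × 9.81 = 313.9 N down at 3.2 m → arm 3.2 m, τ = 313.9 × 3.2 = 1004 N·m clockwise.
Potted plant: 11 × 9.81 = 107.9 N down at 4.6 m → arm 4.6 m, τ = 107.9 × 4.6 = 496.3 N·m clockwise.
Crate: 39 × 9.81 = 382.6 N down at 3.4 m → arm 3.4 m, τ = 382.6 × 3.4 = 1301 N·m clockwise.
Load: 30 × 9.81 = 294.3 N down at 6.1 m → arm 6.1 m, τ = 294.3 × 6.1 = 1795 N·m clockwise.
Net moment of the loads = 4596 N·m clockwise.
The upward force F acts at the right end, arm 6.4 m, giving F × 6.4 counterclockwise.
Στ = 0 ⇒ F × 6.4 = 4596 ⇒ F = 4596 / 6.4 = 718 N.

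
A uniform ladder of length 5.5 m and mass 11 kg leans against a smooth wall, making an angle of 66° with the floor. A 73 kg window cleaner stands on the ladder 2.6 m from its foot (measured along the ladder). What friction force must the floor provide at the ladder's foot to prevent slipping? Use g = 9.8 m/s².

Taking torques about the foot of the ladder:
Ladder weight 11×9.8 = 107.8 N acts at 2.75 m along the ladder; its horizontal arm is 2.75·cos66° = 1.119 m → τ = 120.6 N·m clockwise.
Window cleaner: 73×9.8 = 715.4 N at 2.6 m → arm 1.058 m → τ = 756.9 N·m clockwise.
Wall normal N acts horizontally at the top; its moment arm is the height L sinθ = 5.5·sin66° = 5.025 m, counterclockwise.
Setting net torque to zero: N × 5.025 = 877.5 → N = 175 N.
ΣFx = 0: friction at the foot balances the wall's push, so f = N_wall = 175 N.

f ≈ 175 N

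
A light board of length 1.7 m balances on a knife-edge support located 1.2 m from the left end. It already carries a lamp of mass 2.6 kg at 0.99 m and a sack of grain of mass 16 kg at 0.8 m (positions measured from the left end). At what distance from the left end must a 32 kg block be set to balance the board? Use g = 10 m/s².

Choose the knife-edge support (at 1.2 m from the left end) as the axis so the support reaction has zero arm there.
Lamp: 2.6 × 10 = 26 N down at 0.99 m → arm 0.21 m, τ = 26 × 0.21 = 5.46 N·m counterclockwise.
Sack of grain: 16 × 10 = 160 N down at 0.8 m → arm 0.4 m, τ = 160 × 0.4 = 64 N·m counterclockwise.
Net moment of existing loads = 69.46 N·m counterclockwise.
The block weighs 32 × 10 = 320 N and must supply an equal clockwise moment, so its lever arm about the knife-edge support is 69.46 / 320 = 0.217 m.
That puts it at 1.2 + 0.217 = 1.42 m from the left end.

x ≈ 1.42 m from the left end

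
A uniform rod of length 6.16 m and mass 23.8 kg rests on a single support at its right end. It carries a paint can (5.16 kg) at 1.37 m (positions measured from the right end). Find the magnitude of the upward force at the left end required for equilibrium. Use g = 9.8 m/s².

Take moments about the right end.
Beam weight: 23.8 × 9.8 = 233.2 N down at 3.08 m → arm 3.08 m, τ = 233.2 × 3.08 = 718.3 N·m counterclockwise.
Paint can: 5.16 × 9.8 = 50.57 N down at 1.37 m → arm 1.37 m, τ = 50.57 × 1.37 = 69.28 N·m counterclockwise.
Net moment of the loads = 787.6 N·m counterclockwise.
The upward force F acts at the left end, arm 6.16 m, giving F × 6.16 clockwise.
Balancing moments: F × 6.16 = 787.6, giving F = 787.6 / 6.16 = 128 N.

F ≈ 128 N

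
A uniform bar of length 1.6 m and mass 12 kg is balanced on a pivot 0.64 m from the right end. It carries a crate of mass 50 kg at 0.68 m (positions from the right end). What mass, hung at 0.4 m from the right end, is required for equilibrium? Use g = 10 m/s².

Take moments about the pivot (at 0.64 m from the right end).
Beam weight: 12 × 10 = 120 N down at 0.8 m → arm 0.16 m, τ = 120 × 0.16 = 19.2 N·m counterclockwise.
Crate: 50 × 10 = 500 N down at 0.68 m → arm 0.04 m, τ = 500 × 0.04 = 20 N·m counterclockwise.
Net moment of known loads = 39.2 N·m counterclockwise.
An unknown mass m at 0.4 m has arm 0.24 m; its moment is m·g·0.24 clockwise.
Στ = 0 ⇒ m × 10 × 0.24 = 39.2 ⇒ m = 39.2 / (10 × 0.24) = 16.3 kg.

m ≈ 16.3 kg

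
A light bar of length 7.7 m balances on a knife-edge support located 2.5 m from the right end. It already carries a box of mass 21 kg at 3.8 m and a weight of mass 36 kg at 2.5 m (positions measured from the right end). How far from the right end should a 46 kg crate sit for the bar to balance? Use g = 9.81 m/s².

Take moments about the knife-edge support (at 2.5 m from the right end).
Box: 21 × 9.81 = 206 N down at 3.8 m → arm 1.3 m, τ = 206 × 1.3 = 267.8 N·m counterclockwise.
Weight: acts at the knife-edge support, moment arm 0 → no torque.
Net moment of existing loads = 267.8 N·m counterclockwise.
The crate weighs 46 × 9.81 = 451.3 N and must supply an equal clockwise moment, so its lever arm about the knife-edge support is 267.8 / 451.3 = 0.593 m.
That puts it at 2.5 − 0.593 = 1.91 m from the right end.

x ≈ 1.91 m from the right end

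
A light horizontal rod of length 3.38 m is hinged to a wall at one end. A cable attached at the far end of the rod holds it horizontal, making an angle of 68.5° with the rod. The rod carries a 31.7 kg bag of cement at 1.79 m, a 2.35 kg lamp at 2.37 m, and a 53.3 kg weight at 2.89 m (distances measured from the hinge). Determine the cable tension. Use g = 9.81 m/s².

T ≈ 675 N

Take moments about the hinge.
Bag of cement: 31.7 × 9.81 = 311 N down at 1.79 m → arm 1.79 m, τ = 311 × 1.79 = 556.7 N·m clockwise.
Lamp: 2.35 × 9.81 = 23.05 N down at 2.37 m → arm 2.37 m, τ = 23.05 × 2.37 = 54.63 N·m clockwise.
Weight: 53.3 × 9.81 = 522.9 N down at 2.89 m → arm 2.89 m, τ = 522.9 × 2.89 = 1511 N·m clockwise.
Total clockwise load moment = 2122 N·m.
The cable tension T acts at 3.38 m; only its component perpendicular to the rod, T sinθ, produces torque. sin 68.5° = 0.9304.
Στ = 0 ⇒ T × 3.38 × 0.9304 = 2122 ⇒ T = 2122 / 3.145 = 675 N.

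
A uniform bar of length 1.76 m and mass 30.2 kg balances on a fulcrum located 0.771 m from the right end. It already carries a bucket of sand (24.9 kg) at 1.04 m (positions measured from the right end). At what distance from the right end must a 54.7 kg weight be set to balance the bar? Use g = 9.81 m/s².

x ≈ 0.588 m from the right end

Sum moments about the fulcrum (at 0.771 m from the right end) (the support reaction has zero arm there).
Beam weight: 30.2 × 9.81 = 296.3 N down at 0.88 m → arm 0.109 m, τ = 296.3 × 0.109 = 32.3 N·m counterclockwise.
Bucket of sand: 24.9 × 9.81 = 244.3 N down at 1.04 m → arm 0.269 m, τ = 244.3 × 0.269 = 65.72 N·m counterclockwise.
Net moment of existing loads = 98.02 N·m counterclockwise.
The weight weighs 54.7 × 9.81 = 536.6 N and must supply an equal clockwise moment, so its lever arm about the fulcrum is 98.02 / 536.6 = 0.183 m.
That puts it at 0.771 − 0.183 = 0.588 m from the right end.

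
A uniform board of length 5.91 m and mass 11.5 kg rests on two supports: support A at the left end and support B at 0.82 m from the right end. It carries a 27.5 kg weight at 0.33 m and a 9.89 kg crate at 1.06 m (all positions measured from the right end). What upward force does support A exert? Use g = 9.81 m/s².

About support B:
Beam weight: 11.5 × 9.81 = 112.8 N down at 2.955 m → arm 2.135 m, τ = 112.8 × 2.135 = 240.8 N·m counterclockwise.
Weight: 27.5 × 9.81 = 269.8 N down at 0.33 m → arm 0.49 m, τ = 269.8 × 0.49 = 132.2 N·m clockwise.
Crate: 9.89 × 9.81 = 97.02 N down at 1.06 m → arm 0.24 m, τ = 97.02 × 0.24 = 23.28 N·m counterclockwise.
Net load moment about support B = 131.9 N·m counterclockwise.
Reaction R at support A is upward at 5.91 m, arm 5.09 m → moment R × 5.09 clockwise.
For rotational equilibrium, R × 5.09 = 131.9, so R = 25.9 N.

R_A ≈ 25.9 N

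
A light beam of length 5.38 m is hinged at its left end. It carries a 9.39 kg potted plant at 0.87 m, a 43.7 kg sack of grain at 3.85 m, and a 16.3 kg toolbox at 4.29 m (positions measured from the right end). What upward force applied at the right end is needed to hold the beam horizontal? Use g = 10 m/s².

F ≈ 236 N

About the left end:
Potted plant: 9.39 × 10 = 93.9 N down at 0.87 m → arm 4.51 m, τ = 93.9 × 4.51 = 423.5 N·m clockwise.
Sack of grain: 43.7 × 10 = 437 N down at 3.85 m → arm 1.53 m, τ = 437 × 1.53 = 668.6 N·m clockwise.
Toolbox: 16.3 × 10 = 163 N down at 4.29 m → arm 1.09 m, τ = 163 × 1.09 = 177.7 N·m clockwise.
Net moment of the loads = 1270 N·m clockwise.
The upward force F acts at the right end, arm 5.38 m, giving F × 5.38 counterclockwise.
For rotational equilibrium, F × 5.38 = 1270, so F = 1270 / 5.38 = 236 N.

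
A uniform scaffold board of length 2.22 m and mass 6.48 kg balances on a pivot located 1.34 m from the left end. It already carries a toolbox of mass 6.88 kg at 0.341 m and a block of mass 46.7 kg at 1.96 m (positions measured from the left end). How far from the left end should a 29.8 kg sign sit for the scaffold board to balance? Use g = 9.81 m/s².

x ≈ 0.649 m from the left end

Taking torques about the pivot (at 1.34 m from the left end):
Beam weight: 6.48 × 9.81 = 63.57 N down at 1.11 m → arm 0.23 m, τ = 63.57 × 0.23 = 14.62 N·m counterclockwise.
Toolbox: 6.88 × 9.81 = 67.49 N down at 0.341 m → arm 0.999 m, τ = 67.49 × 0.999 = 67.42 N·m counterclockwise.
Block: 46.7 × 9.81 = 458.1 N down at 1.96 m → arm 0.62 m, τ = 458.1 × 0.62 = 284 N·m clockwise.
Net moment of existing loads = 202 N·m clockwise.
The sign weighs 29.8 × 9.81 = 292.3 N and must supply an equal counterclockwise moment, so its lever arm about the pivot is 202 / 292.3 = 0.691 m.
That puts it at 1.34 − 0.691 = 0.649 m from the left end.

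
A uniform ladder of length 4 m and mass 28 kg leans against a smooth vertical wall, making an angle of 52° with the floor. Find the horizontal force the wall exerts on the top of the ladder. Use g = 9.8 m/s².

N_wall ≈ 107 N

Take moments about the foot of the ladder.
Ladder weight 28×9.8 = 274.4 N acts at 2 m along the ladder; its horizontal arm is 2·cos52° = 1.231 m → τ = 337.8 N·m clockwise.
Wall normal N acts horizontally at the top; its moment arm is the height L sinθ = 4·sin52° = 3.152 m, counterclockwise.
Setting net torque to zero: N × 3.152 = 337.8 → N = 107 N.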